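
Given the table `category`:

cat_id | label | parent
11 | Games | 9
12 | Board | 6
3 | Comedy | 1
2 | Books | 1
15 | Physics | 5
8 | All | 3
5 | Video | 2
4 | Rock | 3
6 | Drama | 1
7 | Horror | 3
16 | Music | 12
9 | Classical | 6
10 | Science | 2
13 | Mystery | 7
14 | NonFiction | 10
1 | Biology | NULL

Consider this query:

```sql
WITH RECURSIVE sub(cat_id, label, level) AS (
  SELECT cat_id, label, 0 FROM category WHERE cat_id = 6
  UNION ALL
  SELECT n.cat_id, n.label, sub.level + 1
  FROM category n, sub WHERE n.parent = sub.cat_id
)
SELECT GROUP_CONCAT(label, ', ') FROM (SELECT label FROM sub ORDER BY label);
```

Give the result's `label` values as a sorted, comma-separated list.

Base: cat_id=6 (Drama) at level 0.
Iteration 1: rows with parent in {6} -> Classical (id 9, level 1), Board (id 12, level 1).
Iteration 2: rows with parent in {9,12} -> Games (id 11, level 2), Music (id 16, level 2).
Iteration 3: no rows with parent in {11,16}; recursion stops.

Board, Classical, Drama, Games, Music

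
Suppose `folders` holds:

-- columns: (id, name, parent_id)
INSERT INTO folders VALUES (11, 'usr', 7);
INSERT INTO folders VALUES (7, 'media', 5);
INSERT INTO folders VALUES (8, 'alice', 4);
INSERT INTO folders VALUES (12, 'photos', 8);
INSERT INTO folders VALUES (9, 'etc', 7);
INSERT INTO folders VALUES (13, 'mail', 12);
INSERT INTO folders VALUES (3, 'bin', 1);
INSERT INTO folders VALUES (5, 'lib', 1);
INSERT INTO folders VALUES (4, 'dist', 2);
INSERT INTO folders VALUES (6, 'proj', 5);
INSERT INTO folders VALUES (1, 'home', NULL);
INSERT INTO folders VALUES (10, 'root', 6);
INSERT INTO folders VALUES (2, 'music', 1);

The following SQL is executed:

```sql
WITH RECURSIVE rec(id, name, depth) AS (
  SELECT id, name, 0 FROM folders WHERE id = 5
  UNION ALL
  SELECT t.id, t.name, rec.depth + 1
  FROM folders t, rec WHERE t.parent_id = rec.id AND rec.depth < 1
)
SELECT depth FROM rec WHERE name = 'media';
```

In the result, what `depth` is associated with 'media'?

1

Base: id=5 (lib) at depth 0.
Iteration 1: rows with parent_id in {5} -> proj (id 6, depth 1), media (id 7, depth 1).
Iteration 2: depth < 1 fails for all current rows; recursion stops.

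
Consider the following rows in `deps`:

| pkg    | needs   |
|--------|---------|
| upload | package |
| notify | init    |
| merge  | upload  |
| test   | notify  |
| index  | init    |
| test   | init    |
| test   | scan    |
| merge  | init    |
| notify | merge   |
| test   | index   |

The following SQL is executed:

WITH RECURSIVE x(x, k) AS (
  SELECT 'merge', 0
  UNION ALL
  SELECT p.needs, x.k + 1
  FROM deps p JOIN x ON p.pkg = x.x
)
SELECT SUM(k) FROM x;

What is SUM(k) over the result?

4

Base: (merge, k=0).
Iteration 1: edges from {merge} -> (init, k=1), (upload, k=1).
Iteration 2: edges from {init,upload} -> (package, k=2).
Iteration 3: no outgoing edges from {package}; recursion stops.
SUM(k) = 0 + 1 + 1 + 2 = 4.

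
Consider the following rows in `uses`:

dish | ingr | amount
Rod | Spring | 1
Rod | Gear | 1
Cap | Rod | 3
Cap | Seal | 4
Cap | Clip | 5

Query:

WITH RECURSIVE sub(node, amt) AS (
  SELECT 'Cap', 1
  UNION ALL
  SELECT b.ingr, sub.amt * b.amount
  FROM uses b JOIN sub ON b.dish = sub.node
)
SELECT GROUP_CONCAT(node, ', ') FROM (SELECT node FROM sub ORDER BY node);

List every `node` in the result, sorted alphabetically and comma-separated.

Base: (Cap, amt=1).
Iteration 1: components of {Cap} -> Clip = 1*5 = 5, Rod = 1*3 = 3, Seal = 1*4 = 4.
Iteration 2: components of {Clip,Rod,Seal} -> Gear = 3*1 = 3, Spring = 3*1 = 3.
Iteration 3: no further components; recursion stops.

Cap, Clip, Gear, Rod, Seal, Spring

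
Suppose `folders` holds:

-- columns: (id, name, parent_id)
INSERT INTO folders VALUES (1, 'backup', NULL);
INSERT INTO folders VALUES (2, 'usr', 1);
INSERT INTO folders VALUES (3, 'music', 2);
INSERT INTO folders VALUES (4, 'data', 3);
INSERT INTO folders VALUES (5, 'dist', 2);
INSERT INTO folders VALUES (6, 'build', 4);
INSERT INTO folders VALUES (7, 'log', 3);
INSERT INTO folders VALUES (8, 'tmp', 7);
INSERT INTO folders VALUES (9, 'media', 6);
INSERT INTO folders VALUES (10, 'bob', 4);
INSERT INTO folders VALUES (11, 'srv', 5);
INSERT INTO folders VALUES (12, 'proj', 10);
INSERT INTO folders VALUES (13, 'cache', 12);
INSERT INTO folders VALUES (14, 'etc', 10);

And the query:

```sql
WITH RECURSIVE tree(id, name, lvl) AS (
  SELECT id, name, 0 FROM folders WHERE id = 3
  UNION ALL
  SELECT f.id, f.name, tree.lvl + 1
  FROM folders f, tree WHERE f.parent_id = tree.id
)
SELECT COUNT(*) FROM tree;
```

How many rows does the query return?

10

Base: id=3 (music) at lvl 0.
Iteration 1: rows with parent_id in {3} -> data (id 4, lvl 1), log (id 7, lvl 1).
Iteration 2: rows with parent_id in {4,7} -> build (id 6, lvl 2), tmp (id 8, lvl 2), bob (id 10, lvl 2).
Iteration 3: rows with parent_id in {6,8,10} -> media (id 9, lvl 3), proj (id 12, lvl 3), etc (id 14, lvl 3).
Iteration 4: rows with parent_id in {9,12,14} -> cache (id 13, lvl 4).
Iteration 5: no rows with parent_id in {13}; recursion stops.
Total rows emitted: 10.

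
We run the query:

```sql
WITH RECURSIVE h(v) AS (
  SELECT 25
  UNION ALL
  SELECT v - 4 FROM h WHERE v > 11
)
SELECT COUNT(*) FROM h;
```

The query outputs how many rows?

Base: v=25.
Iteration 1: 25 > 11 holds -> v = 25 - 4 = 21.
Iteration 2: 21 > 11 holds -> v = 21 - 4 = 17.
Iteration 3: 17 > 11 holds -> v = 17 - 4 = 13.
Iteration 4: 13 > 11 holds -> v = 13 - 4 = 9.
Iteration 5: 9 > 11 fails; recursion stops.
Total rows emitted: 5.

5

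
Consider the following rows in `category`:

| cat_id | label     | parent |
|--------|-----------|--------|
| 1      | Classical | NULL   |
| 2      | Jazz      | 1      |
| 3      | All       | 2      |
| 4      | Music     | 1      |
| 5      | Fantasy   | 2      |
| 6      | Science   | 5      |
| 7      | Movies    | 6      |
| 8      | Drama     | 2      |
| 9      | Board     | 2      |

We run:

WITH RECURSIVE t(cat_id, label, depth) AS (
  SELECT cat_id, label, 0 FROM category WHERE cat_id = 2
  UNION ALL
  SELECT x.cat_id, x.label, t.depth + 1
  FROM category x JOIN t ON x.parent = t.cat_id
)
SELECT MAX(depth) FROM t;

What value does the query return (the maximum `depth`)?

Base: cat_id=2 (Jazz) at depth 0.
Iteration 1: rows with parent in {2} -> All (id 3, depth 1), Fantasy (id 5, depth 1), Drama (id 8, depth 1), Board (id 9, depth 1).
Iteration 2: rows with parent in {3,5,8,9} -> Science (id 6, depth 2).
Iteration 3: rows with parent in {6} -> Movies (id 7, depth 3).
Iteration 4: no rows with parent in {7}; recursion stops.
depth values: 0, 1, 1, 1, 1, 2, 3; the maximum is 3.

3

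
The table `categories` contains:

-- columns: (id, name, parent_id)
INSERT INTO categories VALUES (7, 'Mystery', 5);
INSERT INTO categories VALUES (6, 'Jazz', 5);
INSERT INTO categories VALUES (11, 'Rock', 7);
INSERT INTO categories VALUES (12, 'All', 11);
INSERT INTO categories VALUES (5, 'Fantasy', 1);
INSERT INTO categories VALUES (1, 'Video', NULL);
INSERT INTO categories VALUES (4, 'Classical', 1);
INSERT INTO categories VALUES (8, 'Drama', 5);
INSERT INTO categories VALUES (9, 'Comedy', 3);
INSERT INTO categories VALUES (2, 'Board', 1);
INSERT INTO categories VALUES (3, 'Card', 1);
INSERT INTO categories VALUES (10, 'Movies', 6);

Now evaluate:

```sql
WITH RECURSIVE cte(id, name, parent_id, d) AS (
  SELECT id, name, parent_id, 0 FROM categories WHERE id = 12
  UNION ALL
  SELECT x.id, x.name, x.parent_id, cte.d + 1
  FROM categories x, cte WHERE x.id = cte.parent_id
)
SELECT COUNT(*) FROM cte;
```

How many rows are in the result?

Base: id=12 (All), parent_id=11, d 0.
Iteration 1: join on id=11 -> Rock (id 11, parent_id=7, d 1).
Iteration 2: join on id=7 -> Mystery (id 7, parent_id=5, d 2).
Iteration 3: join on id=5 -> Fantasy (id 5, parent_id=1, d 3).
Iteration 4: join on id=1 -> Video (id 1, parent_id=NULL, d 4).
Iteration 5: parent_id is NULL; no match; recursion stops.
Total rows emitted: 5.

5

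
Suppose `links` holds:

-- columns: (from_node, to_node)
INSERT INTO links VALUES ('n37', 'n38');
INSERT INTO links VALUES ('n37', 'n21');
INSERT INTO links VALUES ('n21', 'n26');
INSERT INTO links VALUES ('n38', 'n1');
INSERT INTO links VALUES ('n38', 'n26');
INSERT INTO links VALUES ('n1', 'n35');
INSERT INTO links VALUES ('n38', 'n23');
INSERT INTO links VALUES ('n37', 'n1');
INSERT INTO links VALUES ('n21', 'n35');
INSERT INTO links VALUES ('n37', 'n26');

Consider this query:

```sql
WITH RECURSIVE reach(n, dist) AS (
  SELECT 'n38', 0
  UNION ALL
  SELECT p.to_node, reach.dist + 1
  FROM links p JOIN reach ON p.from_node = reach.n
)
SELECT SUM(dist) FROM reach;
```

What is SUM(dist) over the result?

Base: (n38, dist=0).
Iteration 1: edges from {n38} -> (n1, dist=1), (n23, dist=1), (n26, dist=1).
Iteration 2: edges from {n1,n23,n26} -> (n35, dist=2).
Iteration 3: no outgoing edges from {n35}; recursion stops.
SUM(dist) = 0 + 1 + 1 + 1 + 2 = 5.

5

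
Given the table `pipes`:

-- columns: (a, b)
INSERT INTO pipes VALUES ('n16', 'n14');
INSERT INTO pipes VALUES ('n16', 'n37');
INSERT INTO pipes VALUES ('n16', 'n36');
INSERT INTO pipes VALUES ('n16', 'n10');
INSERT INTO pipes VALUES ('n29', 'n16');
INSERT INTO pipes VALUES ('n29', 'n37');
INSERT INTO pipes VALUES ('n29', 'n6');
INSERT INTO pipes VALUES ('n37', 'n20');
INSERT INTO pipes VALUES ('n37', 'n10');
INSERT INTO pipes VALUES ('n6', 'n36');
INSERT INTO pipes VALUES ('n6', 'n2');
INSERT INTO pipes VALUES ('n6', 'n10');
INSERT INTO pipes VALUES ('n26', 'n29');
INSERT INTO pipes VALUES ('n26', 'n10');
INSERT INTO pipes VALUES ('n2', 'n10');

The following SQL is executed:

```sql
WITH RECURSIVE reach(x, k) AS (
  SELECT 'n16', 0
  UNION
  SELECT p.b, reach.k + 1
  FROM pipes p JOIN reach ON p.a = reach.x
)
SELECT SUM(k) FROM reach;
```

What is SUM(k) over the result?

8

Base: (n16, k=0).
Iteration 1: edges from {n16} -> (n10, k=1), (n14, k=1), (n36, k=1), (n37, k=1).
Iteration 2: edges from {n10,n14,n36,n37} -> (n10, k=2), (n20, k=2).
Iteration 3: no outgoing edges from {n10,n20}; recursion stops.
SUM(k) = 0 + 1 + 1 + 1 + 1 + 2 + 2 = 8.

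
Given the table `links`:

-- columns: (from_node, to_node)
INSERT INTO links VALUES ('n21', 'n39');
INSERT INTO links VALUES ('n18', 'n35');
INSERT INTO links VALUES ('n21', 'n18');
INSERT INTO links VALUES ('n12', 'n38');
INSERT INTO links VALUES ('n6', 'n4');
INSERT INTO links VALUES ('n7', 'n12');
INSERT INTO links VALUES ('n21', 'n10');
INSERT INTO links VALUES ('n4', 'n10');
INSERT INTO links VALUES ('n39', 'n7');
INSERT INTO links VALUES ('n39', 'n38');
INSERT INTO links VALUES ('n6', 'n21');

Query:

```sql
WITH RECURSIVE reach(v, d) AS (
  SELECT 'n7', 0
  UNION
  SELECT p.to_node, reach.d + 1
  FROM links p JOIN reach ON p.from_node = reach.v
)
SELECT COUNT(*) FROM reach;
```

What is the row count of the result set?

Base: (n7, d=0).
Iteration 1: edges from {n7} -> (n12, d=1).
Iteration 2: edges from {n12} -> (n38, d=2).
Iteration 3: no outgoing edges from {n38}; recursion stops.
Total rows emitted: 3.

3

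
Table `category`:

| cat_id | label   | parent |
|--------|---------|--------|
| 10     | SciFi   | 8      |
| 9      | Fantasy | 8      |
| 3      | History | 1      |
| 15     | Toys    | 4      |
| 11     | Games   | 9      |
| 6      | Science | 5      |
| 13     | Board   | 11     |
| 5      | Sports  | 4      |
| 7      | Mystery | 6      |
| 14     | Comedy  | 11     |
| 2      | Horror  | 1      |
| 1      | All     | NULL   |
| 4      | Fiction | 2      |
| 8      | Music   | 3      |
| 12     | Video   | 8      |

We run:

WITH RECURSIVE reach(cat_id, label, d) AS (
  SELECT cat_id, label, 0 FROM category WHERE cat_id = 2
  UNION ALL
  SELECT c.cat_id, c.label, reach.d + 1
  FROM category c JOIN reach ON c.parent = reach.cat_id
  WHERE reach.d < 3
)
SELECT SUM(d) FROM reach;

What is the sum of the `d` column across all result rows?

Base: cat_id=2 (Horror) at d 0.
Iteration 1: rows with parent in {2} -> Fiction (id 4, d 1).
Iteration 2: rows with parent in {4} -> Sports (id 5, d 2), Toys (id 15, d 2).
Iteration 3: rows with parent in {5,15} -> Science (id 6, d 3).
Iteration 4: d < 3 fails for all current rows; recursion stops.
SUM(d) = 0 + 1 + 2 + 2 + 3 = 8.

8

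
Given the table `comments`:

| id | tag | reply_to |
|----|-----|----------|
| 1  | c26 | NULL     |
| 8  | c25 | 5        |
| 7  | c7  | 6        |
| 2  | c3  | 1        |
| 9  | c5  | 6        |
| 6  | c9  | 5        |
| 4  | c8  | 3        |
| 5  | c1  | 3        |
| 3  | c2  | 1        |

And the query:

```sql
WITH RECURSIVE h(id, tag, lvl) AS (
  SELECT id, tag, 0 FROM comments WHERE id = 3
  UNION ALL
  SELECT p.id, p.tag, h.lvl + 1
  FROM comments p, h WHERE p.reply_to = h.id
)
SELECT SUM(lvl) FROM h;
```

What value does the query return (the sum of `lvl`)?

12

Base: id=3 (c2) at lvl 0.
Iteration 1: rows with reply_to in {3} -> c8 (id 4, lvl 1), c1 (id 5, lvl 1).
Iteration 2: rows with reply_to in {4,5} -> c9 (id 6, lvl 2), c25 (id 8, lvl 2).
Iteration 3: rows with reply_to in {6,8} -> c7 (id 7, lvl 3), c5 (id 9, lvl 3).
Iteration 4: no rows with reply_to in {7,9}; recursion stops.
SUM(lvl) = 0 + 1 + 1 + 2 + 2 + 3 + 3 = 12.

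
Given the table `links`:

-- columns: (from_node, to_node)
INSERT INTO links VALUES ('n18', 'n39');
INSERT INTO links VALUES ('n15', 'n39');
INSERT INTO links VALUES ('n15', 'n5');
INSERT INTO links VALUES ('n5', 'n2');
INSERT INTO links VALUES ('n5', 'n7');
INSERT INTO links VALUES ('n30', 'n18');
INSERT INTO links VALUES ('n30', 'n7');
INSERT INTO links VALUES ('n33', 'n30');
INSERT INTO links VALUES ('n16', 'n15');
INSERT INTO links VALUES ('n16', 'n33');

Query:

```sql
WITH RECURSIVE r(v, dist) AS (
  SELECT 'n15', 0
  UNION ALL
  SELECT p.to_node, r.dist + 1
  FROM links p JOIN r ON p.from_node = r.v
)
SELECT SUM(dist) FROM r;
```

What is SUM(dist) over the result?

Base: (n15, dist=0).
Iteration 1: edges from {n15} -> (n39, dist=1), (n5, dist=1).
Iteration 2: edges from {n39,n5} -> (n2, dist=2), (n7, dist=2).
Iteration 3: no outgoing edges from {n2,n7}; recursion stops.
SUM(dist) = 0 + 1 + 1 + 2 + 2 = 6.

6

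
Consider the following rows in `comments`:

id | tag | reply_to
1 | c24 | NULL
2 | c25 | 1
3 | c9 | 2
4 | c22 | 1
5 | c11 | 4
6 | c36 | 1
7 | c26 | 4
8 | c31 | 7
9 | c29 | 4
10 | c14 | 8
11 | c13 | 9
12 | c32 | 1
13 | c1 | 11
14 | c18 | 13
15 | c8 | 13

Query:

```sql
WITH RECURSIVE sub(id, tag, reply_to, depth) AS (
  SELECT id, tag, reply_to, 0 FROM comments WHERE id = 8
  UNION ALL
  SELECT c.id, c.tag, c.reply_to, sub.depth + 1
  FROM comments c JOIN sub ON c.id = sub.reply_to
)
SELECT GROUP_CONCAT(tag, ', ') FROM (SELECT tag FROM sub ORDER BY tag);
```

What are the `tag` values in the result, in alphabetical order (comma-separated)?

Base: id=8 (c31), reply_to=7, depth 0.
Iteration 1: join on id=7 -> c26 (id 7, reply_to=4, depth 1).
Iteration 2: join on id=4 -> c22 (id 4, reply_to=1, depth 2).
Iteration 3: join on id=1 -> c24 (id 1, reply_to=NULL, depth 3).
Iteration 4: reply_to is NULL; no match; recursion stops.

c22, c24, c26, c31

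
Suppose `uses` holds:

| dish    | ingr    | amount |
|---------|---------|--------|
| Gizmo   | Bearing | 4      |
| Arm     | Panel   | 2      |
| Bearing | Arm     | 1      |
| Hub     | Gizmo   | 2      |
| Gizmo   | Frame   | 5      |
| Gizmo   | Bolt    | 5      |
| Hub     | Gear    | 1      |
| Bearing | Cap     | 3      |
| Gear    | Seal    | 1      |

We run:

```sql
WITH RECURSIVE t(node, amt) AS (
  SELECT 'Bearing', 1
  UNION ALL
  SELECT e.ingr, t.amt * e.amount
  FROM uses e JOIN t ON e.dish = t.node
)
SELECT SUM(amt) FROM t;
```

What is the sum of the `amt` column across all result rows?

7

Base: (Bearing, amt=1).
Iteration 1: components of {Bearing} -> Arm = 1*1 = 1, Cap = 1*3 = 3.
Iteration 2: components of {Arm,Cap} -> Panel = 1*2 = 2.
Iteration 3: no further components; recursion stops.
SUM(amt) = 1 + 3 + 1 + 2 = 7.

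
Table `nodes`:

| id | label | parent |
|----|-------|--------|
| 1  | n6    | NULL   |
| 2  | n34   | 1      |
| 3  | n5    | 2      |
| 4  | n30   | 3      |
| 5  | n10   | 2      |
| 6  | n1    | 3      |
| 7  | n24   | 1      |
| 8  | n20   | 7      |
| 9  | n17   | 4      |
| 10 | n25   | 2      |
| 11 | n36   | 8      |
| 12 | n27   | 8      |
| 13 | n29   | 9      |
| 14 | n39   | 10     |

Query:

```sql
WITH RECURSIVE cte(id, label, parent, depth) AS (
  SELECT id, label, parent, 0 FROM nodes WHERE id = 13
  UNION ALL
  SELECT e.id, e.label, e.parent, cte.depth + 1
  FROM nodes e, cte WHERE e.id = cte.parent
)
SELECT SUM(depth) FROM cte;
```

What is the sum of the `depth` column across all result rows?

15

Base: id=13 (n29), parent=9, depth 0.
Iteration 1: join on id=9 -> n17 (id 9, parent=4, depth 1).
Iteration 2: join on id=4 -> n30 (id 4, parent=3, depth 2).
Iteration 3: join on id=3 -> n5 (id 3, parent=2, depth 3).
Iteration 4: join on id=2 -> n34 (id 2, parent=1, depth 4).
Iteration 5: join on id=1 -> n6 (id 1, parent=NULL, depth 5).
Iteration 6: parent is NULL; no match; recursion stops.
SUM(depth) = 0 + 1 + 2 + 3 + 4 + 5 = 15.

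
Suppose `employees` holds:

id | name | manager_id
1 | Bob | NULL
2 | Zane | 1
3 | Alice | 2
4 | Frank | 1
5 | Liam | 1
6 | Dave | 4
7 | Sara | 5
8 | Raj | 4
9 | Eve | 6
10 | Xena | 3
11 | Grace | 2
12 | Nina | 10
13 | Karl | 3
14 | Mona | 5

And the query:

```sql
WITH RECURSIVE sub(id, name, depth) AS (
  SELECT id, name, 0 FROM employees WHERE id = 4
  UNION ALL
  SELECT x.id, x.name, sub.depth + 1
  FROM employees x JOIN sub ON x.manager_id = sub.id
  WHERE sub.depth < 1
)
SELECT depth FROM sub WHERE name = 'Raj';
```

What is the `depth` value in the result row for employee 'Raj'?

1

Base: id=4 (Frank) at depth 0.
Iteration 1: rows with manager_id in {4} -> Dave (id 6, depth 1), Raj (id 8, depth 1).
Iteration 2: depth < 1 fails for all current rows; recursion stops.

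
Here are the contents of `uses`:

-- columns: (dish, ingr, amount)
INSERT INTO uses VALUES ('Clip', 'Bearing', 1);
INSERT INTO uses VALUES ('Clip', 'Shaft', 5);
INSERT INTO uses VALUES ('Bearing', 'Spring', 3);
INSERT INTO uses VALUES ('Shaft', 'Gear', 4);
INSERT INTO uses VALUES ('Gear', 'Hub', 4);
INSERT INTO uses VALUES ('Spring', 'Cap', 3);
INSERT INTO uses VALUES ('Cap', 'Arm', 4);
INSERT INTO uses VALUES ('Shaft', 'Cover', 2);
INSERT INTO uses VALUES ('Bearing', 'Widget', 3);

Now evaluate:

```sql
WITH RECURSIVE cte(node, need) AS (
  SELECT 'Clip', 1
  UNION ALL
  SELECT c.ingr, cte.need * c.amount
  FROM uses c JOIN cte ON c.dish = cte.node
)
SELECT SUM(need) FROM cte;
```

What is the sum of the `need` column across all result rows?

168

Base: (Clip, need=1).
Iteration 1: components of {Clip} -> Bearing = 1*1 = 1, Shaft = 1*5 = 5.
Iteration 2: components of {Bearing,Shaft} -> Cover = 5*2 = 10, Gear = 5*4 = 20, Spring = 1*3 = 3, Widget = 1*3 = 3.
Iteration 3: components of {Cover,Gear,Spring,Widget} -> Cap = 3*3 = 9, Hub = 20*4 = 80.
Iteration 4: components of {Cap,Hub} -> Arm = 9*4 = 36.
Iteration 5: no further components; recursion stops.
SUM(need) = 1 + 1 + 5 + 3 + 3 + 20 + 10 + 9 + 80 + 36 = 168.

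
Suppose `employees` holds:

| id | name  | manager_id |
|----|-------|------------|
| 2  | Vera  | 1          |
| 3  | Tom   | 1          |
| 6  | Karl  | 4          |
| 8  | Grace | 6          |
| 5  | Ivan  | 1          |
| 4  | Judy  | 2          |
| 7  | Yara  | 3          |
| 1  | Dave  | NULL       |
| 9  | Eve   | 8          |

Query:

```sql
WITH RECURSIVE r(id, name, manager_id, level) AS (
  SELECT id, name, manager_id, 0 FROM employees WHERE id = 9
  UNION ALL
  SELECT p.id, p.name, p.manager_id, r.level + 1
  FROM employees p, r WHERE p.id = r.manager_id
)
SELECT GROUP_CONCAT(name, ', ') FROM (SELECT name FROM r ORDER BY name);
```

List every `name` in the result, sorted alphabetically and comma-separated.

Dave, Eve, Grace, Judy, Karl, Vera

Base: id=9 (Eve), manager_id=8, level 0.
Iteration 1: join on id=8 -> Grace (id 8, manager_id=6, level 1).
Iteration 2: join on id=6 -> Karl (id 6, manager_id=4, level 2).
Iteration 3: join on id=4 -> Judy (id 4, manager_id=2, level 3).
Iteration 4: join on id=2 -> Vera (id 2, manager_id=1, level 4).
Iteration 5: join on id=1 -> Dave (id 1, manager_id=NULL, level 5).
Iteration 6: manager_id is NULL; no match; recursion stops.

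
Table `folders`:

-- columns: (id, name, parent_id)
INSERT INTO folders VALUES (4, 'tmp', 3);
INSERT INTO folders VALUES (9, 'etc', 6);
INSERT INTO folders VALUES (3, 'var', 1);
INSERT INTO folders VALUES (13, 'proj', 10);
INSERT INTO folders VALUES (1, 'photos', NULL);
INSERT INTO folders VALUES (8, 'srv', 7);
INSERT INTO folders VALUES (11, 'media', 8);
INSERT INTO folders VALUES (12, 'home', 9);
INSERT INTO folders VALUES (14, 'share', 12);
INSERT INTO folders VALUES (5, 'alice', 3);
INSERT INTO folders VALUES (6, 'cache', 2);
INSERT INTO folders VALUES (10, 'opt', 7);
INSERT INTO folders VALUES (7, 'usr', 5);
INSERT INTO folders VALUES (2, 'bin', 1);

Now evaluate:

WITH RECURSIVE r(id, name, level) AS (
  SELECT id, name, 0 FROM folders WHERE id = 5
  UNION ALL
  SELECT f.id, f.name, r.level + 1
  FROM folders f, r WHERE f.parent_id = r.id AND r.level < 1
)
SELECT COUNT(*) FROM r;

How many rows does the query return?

2

Base: id=5 (alice) at level 0.
Iteration 1: rows with parent_id in {5} -> usr (id 7, level 1).
Iteration 2: level < 1 fails for all current rows; recursion stops.
Total rows emitted: 2.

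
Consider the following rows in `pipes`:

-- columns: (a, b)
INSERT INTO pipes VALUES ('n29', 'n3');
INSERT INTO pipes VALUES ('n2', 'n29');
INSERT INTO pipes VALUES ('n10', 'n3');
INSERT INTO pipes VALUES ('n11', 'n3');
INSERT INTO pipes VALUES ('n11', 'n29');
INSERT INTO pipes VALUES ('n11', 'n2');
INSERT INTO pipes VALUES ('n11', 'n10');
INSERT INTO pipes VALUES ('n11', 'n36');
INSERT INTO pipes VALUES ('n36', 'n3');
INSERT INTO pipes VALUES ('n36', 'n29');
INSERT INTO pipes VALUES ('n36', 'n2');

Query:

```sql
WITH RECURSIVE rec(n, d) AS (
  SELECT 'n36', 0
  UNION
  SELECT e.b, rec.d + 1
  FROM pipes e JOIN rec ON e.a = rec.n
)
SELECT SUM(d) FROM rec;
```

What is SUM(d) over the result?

Base: (n36, d=0).
Iteration 1: edges from {n36} -> (n2, d=1), (n29, d=1), (n3, d=1).
Iteration 2: edges from {n2,n29,n3} -> (n29, d=2), (n3, d=2).
Iteration 3: edges from {n29,n3} -> (n3, d=3).
Iteration 4: no outgoing edges from {n3}; recursion stops.
SUM(d) = 0 + 1 + 1 + 1 + 2 + 2 + 3 = 10.

10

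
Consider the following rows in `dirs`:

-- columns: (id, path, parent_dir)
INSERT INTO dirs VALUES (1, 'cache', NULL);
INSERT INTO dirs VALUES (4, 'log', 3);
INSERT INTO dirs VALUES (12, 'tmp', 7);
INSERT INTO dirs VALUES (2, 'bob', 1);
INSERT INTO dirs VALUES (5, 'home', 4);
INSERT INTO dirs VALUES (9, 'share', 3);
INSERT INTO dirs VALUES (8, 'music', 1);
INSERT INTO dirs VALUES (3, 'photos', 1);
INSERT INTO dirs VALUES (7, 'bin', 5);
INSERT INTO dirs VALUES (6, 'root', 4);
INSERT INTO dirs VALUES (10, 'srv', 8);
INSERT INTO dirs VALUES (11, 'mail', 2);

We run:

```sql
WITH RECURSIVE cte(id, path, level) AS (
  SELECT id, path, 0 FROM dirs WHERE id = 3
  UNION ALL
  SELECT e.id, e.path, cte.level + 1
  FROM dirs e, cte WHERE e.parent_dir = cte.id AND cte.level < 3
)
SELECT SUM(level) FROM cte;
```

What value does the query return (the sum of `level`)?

Base: id=3 (photos) at level 0.
Iteration 1: rows with parent_dir in {3} -> log (id 4, level 1), share (id 9, level 1).
Iteration 2: rows with parent_dir in {4,9} -> home (id 5, level 2), root (id 6, level 2).
Iteration 3: rows with parent_dir in {5,6} -> bin (id 7, level 3).
Iteration 4: level < 3 fails for all current rows; recursion stops.
SUM(level) = 0 + 1 + 1 + 2 + 2 + 3 = 9.

9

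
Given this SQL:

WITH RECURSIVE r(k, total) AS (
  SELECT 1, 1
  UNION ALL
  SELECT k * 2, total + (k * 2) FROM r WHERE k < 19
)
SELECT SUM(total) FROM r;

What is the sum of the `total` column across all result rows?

Base: k=1, total=1.
Iteration 1: 1 < 19 holds -> k = 1 * 2 = 2, total = 1 + 2 = 3.
Iteration 2: 2 < 19 holds -> k = 2 * 2 = 4, total = 3 + 4 = 7.
Iteration 3: 4 < 19 holds -> k = 4 * 2 = 8, total = 7 + 8 = 15.
Iteration 4: 8 < 19 holds -> k = 8 * 2 = 16, total = 15 + 16 = 31.
Iteration 5: 16 < 19 holds -> k = 16 * 2 = 32, total = 31 + 32 = 63.
Iteration 6: 32 < 19 fails; recursion stops.
SUM(total) = 1 + 3 + 7 + 15 + 31 + 63 = 120.

120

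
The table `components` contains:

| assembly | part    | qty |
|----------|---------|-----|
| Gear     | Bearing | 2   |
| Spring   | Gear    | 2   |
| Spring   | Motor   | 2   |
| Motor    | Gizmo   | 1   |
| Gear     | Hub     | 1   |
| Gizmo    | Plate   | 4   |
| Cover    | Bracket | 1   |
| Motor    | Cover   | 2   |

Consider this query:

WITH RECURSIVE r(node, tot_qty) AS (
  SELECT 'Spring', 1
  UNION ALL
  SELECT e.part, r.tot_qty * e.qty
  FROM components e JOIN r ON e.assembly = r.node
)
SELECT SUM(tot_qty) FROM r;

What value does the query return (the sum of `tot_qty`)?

Base: (Spring, tot_qty=1).
Iteration 1: components of {Spring} -> Gear = 1*2 = 2, Motor = 1*2 = 2.
Iteration 2: components of {Gear,Motor} -> Bearing = 2*2 = 4, Cover = 2*2 = 4, Gizmo = 2*1 = 2, Hub = 2*1 = 2.
Iteration 3: components of {Bearing,Cover,Gizmo,Hub} -> Bracket = 4*1 = 4, Plate = 2*4 = 8.
Iteration 4: no further components; recursion stops.
SUM(tot_qty) = 1 + 2 + 2 + 2 + 4 + 2 + 4 + 8 + 4 = 29.

29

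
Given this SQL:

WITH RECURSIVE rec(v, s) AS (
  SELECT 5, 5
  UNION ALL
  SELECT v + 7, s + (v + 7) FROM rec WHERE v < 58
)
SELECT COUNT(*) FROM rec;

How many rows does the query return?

Base: v=5, s=5.
Iteration 1: 5 < 58 holds -> v = 5 + 7 = 12, s = 5 + 12 = 17.
Iteration 2: 12 < 58 holds -> v = 12 + 7 = 19, s = 17 + 19 = 36.
Iteration 3: 19 < 58 holds -> v = 19 + 7 = 26, s = 36 + 26 = 62.
Iteration 4: 26 < 58 holds -> v = 26 + 7 = 33, s = 62 + 33 = 95.
Iteration 5: 33 < 58 holds -> v = 33 + 7 = 40, s = 95 + 40 = 135.
Iteration 6: 40 < 58 holds -> v = 40 + 7 = 47, s = 135 + 47 = 182.
Iteration 7: 47 < 58 holds -> v = 47 + 7 = 54, s = 182 + 54 = 236.
Iteration 8: 54 < 58 holds -> v = 54 + 7 = 61, s = 236 + 61 = 297.
Iteration 9: 61 < 58 fails; recursion stops.
Total rows emitted: 9.

9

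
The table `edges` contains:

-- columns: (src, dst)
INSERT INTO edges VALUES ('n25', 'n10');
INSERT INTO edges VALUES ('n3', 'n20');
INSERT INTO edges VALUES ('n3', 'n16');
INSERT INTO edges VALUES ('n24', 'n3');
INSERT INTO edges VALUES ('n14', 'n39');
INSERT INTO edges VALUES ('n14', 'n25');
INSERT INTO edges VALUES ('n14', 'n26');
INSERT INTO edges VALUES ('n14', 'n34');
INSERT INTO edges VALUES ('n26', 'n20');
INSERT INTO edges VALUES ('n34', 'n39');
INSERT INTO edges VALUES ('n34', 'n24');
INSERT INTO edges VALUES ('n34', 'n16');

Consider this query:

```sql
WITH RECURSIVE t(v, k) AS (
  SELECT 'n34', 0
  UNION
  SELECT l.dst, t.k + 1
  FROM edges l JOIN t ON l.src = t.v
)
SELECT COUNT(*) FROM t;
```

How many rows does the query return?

Base: (n34, k=0).
Iteration 1: edges from {n34} -> (n16, k=1), (n24, k=1), (n39, k=1).
Iteration 2: edges from {n16,n24,n39} -> (n3, k=2).
Iteration 3: edges from {n3} -> (n16, k=3), (n20, k=3).
Iteration 4: no outgoing edges from {n16,n20}; recursion stops.
Total rows emitted: 7.

7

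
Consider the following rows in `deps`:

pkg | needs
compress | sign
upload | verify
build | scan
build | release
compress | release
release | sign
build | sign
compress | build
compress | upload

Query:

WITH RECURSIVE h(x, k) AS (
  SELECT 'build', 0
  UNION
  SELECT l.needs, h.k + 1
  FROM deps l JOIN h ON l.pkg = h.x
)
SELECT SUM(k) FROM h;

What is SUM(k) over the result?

Base: (build, k=0).
Iteration 1: edges from {build} -> (release, k=1), (scan, k=1), (sign, k=1).
Iteration 2: edges from {release,scan,sign} -> (sign, k=2).
Iteration 3: no outgoing edges from {sign}; recursion stops.
SUM(k) = 0 + 1 + 1 + 1 + 2 = 5.

5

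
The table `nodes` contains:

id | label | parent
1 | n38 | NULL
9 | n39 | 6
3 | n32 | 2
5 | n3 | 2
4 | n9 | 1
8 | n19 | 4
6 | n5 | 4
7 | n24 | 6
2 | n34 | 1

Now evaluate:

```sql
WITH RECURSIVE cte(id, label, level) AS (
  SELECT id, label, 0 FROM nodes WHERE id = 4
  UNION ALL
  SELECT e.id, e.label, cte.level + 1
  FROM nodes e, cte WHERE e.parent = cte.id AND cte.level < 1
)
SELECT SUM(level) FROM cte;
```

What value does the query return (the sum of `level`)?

2

Base: id=4 (n9) at level 0.
Iteration 1: rows with parent in {4} -> n5 (id 6, level 1), n19 (id 8, level 1).
Iteration 2: level < 1 fails for all current rows; recursion stops.
SUM(level) = 0 + 1 + 1 = 2.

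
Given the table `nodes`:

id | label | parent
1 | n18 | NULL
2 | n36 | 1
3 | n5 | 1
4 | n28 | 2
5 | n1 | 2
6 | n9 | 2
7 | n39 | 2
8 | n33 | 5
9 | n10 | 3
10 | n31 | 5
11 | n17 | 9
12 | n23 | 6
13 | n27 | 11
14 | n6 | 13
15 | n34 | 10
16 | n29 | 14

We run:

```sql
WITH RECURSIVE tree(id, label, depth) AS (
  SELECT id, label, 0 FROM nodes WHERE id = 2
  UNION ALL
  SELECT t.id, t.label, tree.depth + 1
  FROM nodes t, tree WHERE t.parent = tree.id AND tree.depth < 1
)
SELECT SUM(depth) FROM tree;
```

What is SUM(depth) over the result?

4

Base: id=2 (n36) at depth 0.
Iteration 1: rows with parent in {2} -> n28 (id 4, depth 1), n1 (id 5, depth 1), n9 (id 6, depth 1), n39 (id 7, depth 1).
Iteration 2: depth < 1 fails for all current rows; recursion stops.
SUM(depth) = 0 + 1 + 1 + 1 + 1 = 4.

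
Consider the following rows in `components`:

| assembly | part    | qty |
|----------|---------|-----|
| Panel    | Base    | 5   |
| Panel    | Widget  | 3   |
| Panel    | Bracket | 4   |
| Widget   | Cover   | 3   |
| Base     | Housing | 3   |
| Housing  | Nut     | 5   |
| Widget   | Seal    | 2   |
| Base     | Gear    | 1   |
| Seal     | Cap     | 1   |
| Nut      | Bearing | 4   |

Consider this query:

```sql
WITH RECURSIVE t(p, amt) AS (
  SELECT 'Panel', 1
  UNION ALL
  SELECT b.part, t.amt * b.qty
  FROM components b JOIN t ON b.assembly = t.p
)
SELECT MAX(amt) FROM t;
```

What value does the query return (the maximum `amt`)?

300

Base: (Panel, amt=1).
Iteration 1: components of {Panel} -> Base = 1*5 = 5, Bracket = 1*4 = 4, Widget = 1*3 = 3.
Iteration 2: components of {Base,Bracket,Widget} -> Cover = 3*3 = 9, Gear = 5*1 = 5, Housing = 5*3 = 15, Seal = 3*2 = 6.
Iteration 3: components of {Cover,Gear,Housing,Seal} -> Cap = 6*1 = 6, Nut = 15*5 = 75.
Iteration 4: components of {Cap,Nut} -> Bearing = 75*4 = 300.
Iteration 5: no further components; recursion stops.
amt values: 1, 5, 3, 4, 15, 5, 9, 6, 75, 6, 300; the maximum is 300.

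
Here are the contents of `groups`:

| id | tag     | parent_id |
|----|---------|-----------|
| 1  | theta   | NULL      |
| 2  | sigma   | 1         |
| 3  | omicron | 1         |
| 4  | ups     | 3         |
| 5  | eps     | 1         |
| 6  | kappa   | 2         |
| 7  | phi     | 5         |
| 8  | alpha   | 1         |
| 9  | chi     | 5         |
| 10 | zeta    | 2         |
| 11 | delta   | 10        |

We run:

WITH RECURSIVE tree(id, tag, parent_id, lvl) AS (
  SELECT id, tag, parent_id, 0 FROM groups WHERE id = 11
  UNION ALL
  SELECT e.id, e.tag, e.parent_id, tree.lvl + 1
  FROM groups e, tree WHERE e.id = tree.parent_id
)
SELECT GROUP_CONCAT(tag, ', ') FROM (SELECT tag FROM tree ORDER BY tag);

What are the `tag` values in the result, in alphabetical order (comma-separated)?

Base: id=11 (delta), parent_id=10, lvl 0.
Iteration 1: join on id=10 -> zeta (id 10, parent_id=2, lvl 1).
Iteration 2: join on id=2 -> sigma (id 2, parent_id=1, lvl 2).
Iteration 3: join on id=1 -> theta (id 1, parent_id=NULL, lvl 3).
Iteration 4: parent_id is NULL; no match; recursion stops.

delta, sigma, theta, zeta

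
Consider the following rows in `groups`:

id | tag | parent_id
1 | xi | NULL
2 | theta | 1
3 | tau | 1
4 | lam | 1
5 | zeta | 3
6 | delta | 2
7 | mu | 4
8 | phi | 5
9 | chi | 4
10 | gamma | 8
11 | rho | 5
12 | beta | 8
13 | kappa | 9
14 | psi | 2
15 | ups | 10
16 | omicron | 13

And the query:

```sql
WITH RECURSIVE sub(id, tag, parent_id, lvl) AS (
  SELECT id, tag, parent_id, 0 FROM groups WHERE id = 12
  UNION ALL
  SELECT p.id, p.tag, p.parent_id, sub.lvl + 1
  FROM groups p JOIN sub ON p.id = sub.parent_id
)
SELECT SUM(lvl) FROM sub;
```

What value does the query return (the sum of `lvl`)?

Base: id=12 (beta), parent_id=8, lvl 0.
Iteration 1: join on id=8 -> phi (id 8, parent_id=5, lvl 1).
Iteration 2: join on id=5 -> zeta (id 5, parent_id=3, lvl 2).
Iteration 3: join on id=3 -> tau (id 3, parent_id=1, lvl 3).
Iteration 4: join on id=1 -> xi (id 1, parent_id=NULL, lvl 4).
Iteration 5: parent_id is NULL; no match; recursion stops.
SUM(lvl) = 0 + 1 + 2 + 3 + 4 = 10.

10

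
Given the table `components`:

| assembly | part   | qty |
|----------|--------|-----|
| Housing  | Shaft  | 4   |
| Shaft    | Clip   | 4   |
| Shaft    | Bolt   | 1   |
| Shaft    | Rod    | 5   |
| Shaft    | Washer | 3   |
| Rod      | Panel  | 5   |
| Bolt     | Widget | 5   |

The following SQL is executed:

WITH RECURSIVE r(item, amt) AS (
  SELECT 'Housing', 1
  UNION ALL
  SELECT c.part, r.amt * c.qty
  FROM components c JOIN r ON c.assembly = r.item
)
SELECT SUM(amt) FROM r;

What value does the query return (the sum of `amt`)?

177

Base: (Housing, amt=1).
Iteration 1: components of {Housing} -> Shaft = 1*4 = 4.
Iteration 2: components of {Shaft} -> Bolt = 4*1 = 4, Clip = 4*4 = 16, Rod = 4*5 = 20, Washer = 4*3 = 12.
Iteration 3: components of {Bolt,Clip,Rod,Washer} -> Panel = 20*5 = 100, Widget = 4*5 = 20.
Iteration 4: no further components; recursion stops.
SUM(amt) = 1 + 4 + 16 + 4 + 20 + 12 + 20 + 100 = 177.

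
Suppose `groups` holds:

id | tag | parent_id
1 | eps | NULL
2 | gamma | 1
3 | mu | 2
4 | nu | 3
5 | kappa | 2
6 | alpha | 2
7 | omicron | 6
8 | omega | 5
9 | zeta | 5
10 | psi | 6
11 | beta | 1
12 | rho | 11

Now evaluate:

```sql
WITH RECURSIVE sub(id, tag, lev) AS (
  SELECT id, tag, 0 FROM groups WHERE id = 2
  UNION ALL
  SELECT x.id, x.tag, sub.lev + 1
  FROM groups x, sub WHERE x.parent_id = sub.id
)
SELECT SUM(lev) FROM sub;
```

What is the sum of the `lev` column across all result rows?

Base: id=2 (gamma) at lev 0.
Iteration 1: rows with parent_id in {2} -> mu (id 3, lev 1), kappa (id 5, lev 1), alpha (id 6, lev 1).
Iteration 2: rows with parent_id in {3,5,6} -> nu (id 4, lev 2), omicron (id 7, lev 2), omega (id 8, lev 2), zeta (id 9, lev 2), psi (id 10, lev 2).
Iteration 3: no rows with parent_id in {4,7,8,9,10}; recursion stops.
SUM(lev) = 0 + 1 + 1 + 1 + 2 + 2 + 2 + 2 + 2 = 13.

13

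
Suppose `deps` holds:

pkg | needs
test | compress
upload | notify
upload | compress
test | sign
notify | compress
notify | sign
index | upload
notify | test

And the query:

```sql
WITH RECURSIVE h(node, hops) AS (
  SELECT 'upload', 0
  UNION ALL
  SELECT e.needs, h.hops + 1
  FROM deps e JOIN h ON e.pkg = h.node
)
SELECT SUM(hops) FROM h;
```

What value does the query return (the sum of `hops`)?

14

Base: (upload, hops=0).
Iteration 1: edges from {upload} -> (compress, hops=1), (notify, hops=1).
Iteration 2: edges from {compress,notify} -> (compress, hops=2), (sign, hops=2), (test, hops=2).
Iteration 3: edges from {compress,sign,test} -> (compress, hops=3), (sign, hops=3).
Iteration 4: no outgoing edges from {compress,sign}; recursion stops.
SUM(hops) = 0 + 1 + 1 + 2 + 2 + 2 + 3 + 3 = 14.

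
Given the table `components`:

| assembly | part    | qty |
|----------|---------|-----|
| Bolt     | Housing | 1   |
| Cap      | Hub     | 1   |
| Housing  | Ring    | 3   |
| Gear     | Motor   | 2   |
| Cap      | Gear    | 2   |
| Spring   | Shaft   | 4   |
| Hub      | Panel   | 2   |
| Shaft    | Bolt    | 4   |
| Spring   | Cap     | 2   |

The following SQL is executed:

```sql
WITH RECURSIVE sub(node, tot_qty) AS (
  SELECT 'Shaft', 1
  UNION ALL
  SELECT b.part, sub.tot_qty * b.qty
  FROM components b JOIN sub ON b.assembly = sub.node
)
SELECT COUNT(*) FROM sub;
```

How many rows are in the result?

4

Base: (Shaft, tot_qty=1).
Iteration 1: components of {Shaft} -> Bolt = 1*4 = 4.
Iteration 2: components of {Bolt} -> Housing = 4*1 = 4.
Iteration 3: components of {Housing} -> Ring = 4*3 = 12.
Iteration 4: no further components; recursion stops.
Total rows emitted: 4.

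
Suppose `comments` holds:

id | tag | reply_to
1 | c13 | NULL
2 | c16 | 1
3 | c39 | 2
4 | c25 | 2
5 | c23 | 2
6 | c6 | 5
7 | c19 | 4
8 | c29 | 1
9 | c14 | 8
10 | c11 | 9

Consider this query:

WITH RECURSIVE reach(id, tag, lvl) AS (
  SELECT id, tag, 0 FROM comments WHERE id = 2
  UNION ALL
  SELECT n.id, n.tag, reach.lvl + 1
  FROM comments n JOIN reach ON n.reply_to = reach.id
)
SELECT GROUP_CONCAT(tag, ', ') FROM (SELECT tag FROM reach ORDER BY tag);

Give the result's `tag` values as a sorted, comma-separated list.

c16, c19, c23, c25, c39, c6

Base: id=2 (c16) at lvl 0.
Iteration 1: rows with reply_to in {2} -> c39 (id 3, lvl 1), c25 (id 4, lvl 1), c23 (id 5, lvl 1).
Iteration 2: rows with reply_to in {3,4,5} -> c6 (id 6, lvl 2), c19 (id 7, lvl 2).
Iteration 3: no rows with reply_to in {6,7}; recursion stops.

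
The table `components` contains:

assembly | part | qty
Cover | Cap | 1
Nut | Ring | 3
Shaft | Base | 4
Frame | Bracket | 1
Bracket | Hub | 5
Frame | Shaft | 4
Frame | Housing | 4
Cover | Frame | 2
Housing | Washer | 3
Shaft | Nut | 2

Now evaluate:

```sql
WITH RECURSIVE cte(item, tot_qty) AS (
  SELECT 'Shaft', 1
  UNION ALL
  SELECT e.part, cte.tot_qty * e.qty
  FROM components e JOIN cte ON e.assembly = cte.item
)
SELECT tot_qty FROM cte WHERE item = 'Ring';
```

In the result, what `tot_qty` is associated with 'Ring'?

6

Base: (Shaft, tot_qty=1).
Iteration 1: components of {Shaft} -> Base = 1*4 = 4, Nut = 1*2 = 2.
Iteration 2: components of {Base,Nut} -> Ring = 2*3 = 6.
Iteration 3: no further components; recursion stops.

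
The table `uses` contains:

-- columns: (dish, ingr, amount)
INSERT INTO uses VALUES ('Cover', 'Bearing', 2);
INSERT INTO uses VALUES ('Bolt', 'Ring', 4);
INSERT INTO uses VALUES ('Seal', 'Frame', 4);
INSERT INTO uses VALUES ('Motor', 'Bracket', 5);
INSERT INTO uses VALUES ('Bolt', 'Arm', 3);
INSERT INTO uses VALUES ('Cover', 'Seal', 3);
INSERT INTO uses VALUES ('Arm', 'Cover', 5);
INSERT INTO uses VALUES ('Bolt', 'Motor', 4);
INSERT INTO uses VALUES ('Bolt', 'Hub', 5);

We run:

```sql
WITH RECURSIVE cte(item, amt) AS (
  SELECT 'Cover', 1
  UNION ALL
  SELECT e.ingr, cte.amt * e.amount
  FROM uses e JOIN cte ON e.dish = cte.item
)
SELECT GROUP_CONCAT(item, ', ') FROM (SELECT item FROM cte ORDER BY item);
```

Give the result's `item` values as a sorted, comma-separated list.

Base: (Cover, amt=1).
Iteration 1: components of {Cover} -> Bearing = 1*2 = 2, Seal = 1*3 = 3.
Iteration 2: components of {Bearing,Seal} -> Frame = 3*4 = 12.
Iteration 3: no further components; recursion stops.

Bearing, Cover, Frame, Seal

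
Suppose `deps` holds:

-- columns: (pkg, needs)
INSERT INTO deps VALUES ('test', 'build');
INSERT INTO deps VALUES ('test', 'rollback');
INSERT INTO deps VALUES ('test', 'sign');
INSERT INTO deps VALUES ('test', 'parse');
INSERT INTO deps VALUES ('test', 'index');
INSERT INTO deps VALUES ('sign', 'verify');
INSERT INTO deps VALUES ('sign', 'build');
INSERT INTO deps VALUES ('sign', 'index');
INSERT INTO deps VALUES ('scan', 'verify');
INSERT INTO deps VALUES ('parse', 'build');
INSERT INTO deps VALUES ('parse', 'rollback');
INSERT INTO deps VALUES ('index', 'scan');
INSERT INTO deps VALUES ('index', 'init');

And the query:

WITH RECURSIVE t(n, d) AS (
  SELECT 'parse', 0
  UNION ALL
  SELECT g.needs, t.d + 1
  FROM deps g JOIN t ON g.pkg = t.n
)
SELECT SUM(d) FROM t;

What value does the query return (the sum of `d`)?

2

Base: (parse, d=0).
Iteration 1: edges from {parse} -> (build, d=1), (rollback, d=1).
Iteration 2: no outgoing edges from {build,rollback}; recursion stops.
SUM(d) = 0 + 1 + 1 = 2.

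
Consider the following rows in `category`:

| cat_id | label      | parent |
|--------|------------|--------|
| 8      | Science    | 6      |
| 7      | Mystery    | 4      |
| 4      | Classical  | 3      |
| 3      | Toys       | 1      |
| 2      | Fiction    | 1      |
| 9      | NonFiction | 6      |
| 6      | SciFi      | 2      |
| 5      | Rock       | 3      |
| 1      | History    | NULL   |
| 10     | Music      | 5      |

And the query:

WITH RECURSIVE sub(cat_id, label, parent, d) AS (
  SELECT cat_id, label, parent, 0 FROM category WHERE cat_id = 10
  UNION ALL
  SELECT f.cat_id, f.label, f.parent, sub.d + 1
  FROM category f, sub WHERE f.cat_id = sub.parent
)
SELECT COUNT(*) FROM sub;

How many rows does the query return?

4

Base: cat_id=10 (Music), parent=5, d 0.
Iteration 1: join on cat_id=5 -> Rock (id 5, parent=3, d 1).
Iteration 2: join on cat_id=3 -> Toys (id 3, parent=1, d 2).
Iteration 3: join on cat_id=1 -> History (id 1, parent=NULL, d 3).
Iteration 4: parent is NULL; no match; recursion stops.
Total rows emitted: 4.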